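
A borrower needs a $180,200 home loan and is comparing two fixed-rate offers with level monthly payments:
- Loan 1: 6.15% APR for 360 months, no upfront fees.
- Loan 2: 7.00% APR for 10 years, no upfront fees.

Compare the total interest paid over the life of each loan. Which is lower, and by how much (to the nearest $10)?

Loan 2 by $144,150

Loan 1: at 6.15% the monthly rate is 0.0051250, so the payment is 180,200 × 0.0051250 / (1 − 1.0051250^−360) = $1,097.83.
Total interest on Loan 1 = 360 × $1,097.83 − $180,200 = $215,018.80.
Loan 2: at 7.00% the monthly rate is 0.0058333, so the payment is 180,200 × 0.0058333 / (1 − 1.0058333^−120) = $2,092.27.
Total interest on Loan 2 = 120 × $2,092.27 − $180,200 = $70,872.40.
Loan 2 is lower by $144,146.40.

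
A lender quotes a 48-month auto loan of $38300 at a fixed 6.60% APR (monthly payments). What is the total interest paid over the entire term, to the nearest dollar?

Monthly rate = 6.6%/12 = 0.0055000; payment = 38,300 × 0.0055000 / (1 − (1+0.0055000)^−48) = $910.05.
Total paid = 48 × $910.05 = $43,682.40; interest = $43,682.40 − $38,300 = $5,382.40.

$5,382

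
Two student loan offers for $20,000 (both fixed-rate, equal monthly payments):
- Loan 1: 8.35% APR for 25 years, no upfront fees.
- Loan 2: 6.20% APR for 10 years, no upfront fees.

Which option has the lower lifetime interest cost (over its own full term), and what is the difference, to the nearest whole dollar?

Loan 2 by $20,822

Loan 1: monthly rate = 8.35%/12 = 0.0069583; payment = 20,000 × 0.0069583 / (1 − (1+0.0069583)^−300) = $159.03.
Total interest on Loan 1 = 300 × $159.03 − $20,000 = $27,709.00.
Loan 2: monthly rate = 6.2%/12 = 0.0051667; payment = 20,000 × 0.0051667 / (1 − (1+0.0051667)^−120) = $224.06.
Total interest on Loan 2 = 120 × $224.06 − $20,000 = $6,887.20.
Loan 2 is lower by $20,821.80.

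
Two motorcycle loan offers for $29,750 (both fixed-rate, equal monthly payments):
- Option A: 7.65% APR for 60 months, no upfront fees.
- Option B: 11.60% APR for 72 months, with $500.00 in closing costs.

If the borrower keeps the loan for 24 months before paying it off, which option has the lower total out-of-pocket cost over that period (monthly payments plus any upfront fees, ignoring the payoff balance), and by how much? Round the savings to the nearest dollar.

Option B by $47

Option A: at 7.65% the monthly rate is 0.0063750, so the payment is 29,750 × 0.0063750 / (1 − 1.0063750^−60) = $598.25.
Option B: at 11.60% the monthly rate is 0.0096667, so the payment is 29,750 × 0.0096667 / (1 − 1.0096667^−72) = $575.45.
Over 24 months: Option A costs 24 × $598.25 = $14,358.00; Option B costs 24 × $575.45 + $500.00 = $14,310.80.
Option B is cheaper by $14,358.00 − $14,310.80 = $47.20.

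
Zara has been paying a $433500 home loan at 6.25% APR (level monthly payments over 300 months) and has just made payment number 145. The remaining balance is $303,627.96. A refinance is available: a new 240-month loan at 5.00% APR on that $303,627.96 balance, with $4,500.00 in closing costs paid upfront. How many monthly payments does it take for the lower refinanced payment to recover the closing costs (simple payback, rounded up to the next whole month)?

6 months

Current payment = 433,500 × 6.25%/12 / (1 − (1+0.0052083)^−300) = $2,859.67.
Refinanced payment = 303,627.96 × 0.0041667 / (1 − (1+0.0041667)^−240) = $2,003.81.
Monthly savings = $2,859.67 − $2,003.81 = $855.86.
Break-even = $4,500.00 / $855.86 = 5.26 → 6 months.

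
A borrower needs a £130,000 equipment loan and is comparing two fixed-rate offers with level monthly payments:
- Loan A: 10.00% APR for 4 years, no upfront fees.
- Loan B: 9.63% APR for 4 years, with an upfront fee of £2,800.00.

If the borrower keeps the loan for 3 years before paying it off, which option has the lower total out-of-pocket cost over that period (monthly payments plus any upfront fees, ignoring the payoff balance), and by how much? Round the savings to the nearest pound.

Loan A: at 10.00% the monthly rate is 0.0083333, so the payment is 130,000 × 0.0083333 / (1 − 1.0083333^−48) = £3,297.14.
Loan B: monthly rate = 9.63%/12 = 0.0080250; payment = 130,000 × 0.0080250 / (1 − (1+0.0080250)^−48) = £3,274.08.
Over 36 months: Loan A costs 36 × £3,297.14 = £118,697.04; Loan B costs 36 × £3,274.08 + £2,800.00 = £120,666.88.
Loan A is cheaper by £120,666.88 − £118,697.04 = £1,969.84.

Loan A by £1,970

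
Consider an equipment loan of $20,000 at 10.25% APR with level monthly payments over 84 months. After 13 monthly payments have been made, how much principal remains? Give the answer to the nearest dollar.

$17,758

With monthly rate i = 10.25%/12 = 0.0085417, the balance after k of n payments is P · [(1+i)^n − (1+i)^k] / [(1+i)^n − 1].
(1+0.0085417)^84 = 2.04306885 and (1+0.0085417)^13 = 1.11691465, so the balance is 20,000 × (2.04306885 − 1.11691465) / (2.04306885 − 1) = $17,758.26.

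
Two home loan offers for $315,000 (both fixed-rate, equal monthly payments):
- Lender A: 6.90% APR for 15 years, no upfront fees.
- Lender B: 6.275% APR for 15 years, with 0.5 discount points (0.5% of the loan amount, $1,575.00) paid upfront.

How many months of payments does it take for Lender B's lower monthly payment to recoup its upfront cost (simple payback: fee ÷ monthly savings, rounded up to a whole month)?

Lender A: monthly rate = 6.9%/12 = 0.0057500; payment = 315,000 × 0.0057500 / (1 − (1+0.0057500)^−180) = $2,813.73.
Lender B: monthly rate = 6.275%/12 = 0.0052292; payment = 315,000 × 0.0052292 / (1 − (1+0.0052292)^−180) = $2,705.18.
Monthly savings = $2,813.73 − $2,705.18 = $108.55.
Break-even = $1,575.00 / $108.55 = 14.51 → 15 months.

15 months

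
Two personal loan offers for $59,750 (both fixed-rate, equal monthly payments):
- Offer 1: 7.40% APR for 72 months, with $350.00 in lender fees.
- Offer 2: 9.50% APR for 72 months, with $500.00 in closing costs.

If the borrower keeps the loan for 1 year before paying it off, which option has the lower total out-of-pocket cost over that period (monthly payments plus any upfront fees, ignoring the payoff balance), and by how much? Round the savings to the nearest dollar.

Offer 1: at 7.40% the monthly rate is 0.0061667, so the payment is 59,750 × 0.0061667 / (1 − 1.0061667^−72) = $1,030.19.
Offer 2: at 9.50% the monthly rate is 0.0079167, so the payment is 59,750 × 0.0079167 / (1 − 1.0079167^−72) = $1,091.91.
Over 12 months: Offer 1 costs 12 × $1,030.19 + $350.00 = $12,712.28; Offer 2 costs 12 × $1,091.91 + $500.00 = $13,602.92.
Offer 1 is cheaper by $13,602.92 − $12,712.28 = $890.64.

Offer 1 by $891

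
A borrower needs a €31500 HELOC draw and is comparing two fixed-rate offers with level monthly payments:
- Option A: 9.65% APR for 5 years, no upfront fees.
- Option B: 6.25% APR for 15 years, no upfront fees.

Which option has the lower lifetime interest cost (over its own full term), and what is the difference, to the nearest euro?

Option A by €8,784

Option A: monthly rate = 9.65%/12 = 0.0080417; payment = 31,500 × 0.0080417 / (1 − (1+0.0080417)^−60) = €663.87.
Total interest on Option A = 60 × €663.87 − €31,500 = €8,332.20.
Option B: at 6.25% the monthly rate is 0.0052083, so the payment is 31,500 × 0.0052083 / (1 − 1.0052083^−180) = €270.09.
Total interest on Option B = 180 × €270.09 − €31,500 = €17,116.20.
Option A is lower by €8,784.00.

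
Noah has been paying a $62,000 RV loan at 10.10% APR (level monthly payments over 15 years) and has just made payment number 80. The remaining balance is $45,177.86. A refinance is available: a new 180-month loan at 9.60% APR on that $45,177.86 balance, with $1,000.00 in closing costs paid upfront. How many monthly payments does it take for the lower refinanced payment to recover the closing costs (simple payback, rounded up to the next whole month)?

6 months

Current payment = 62,000 × 10.1%/12 / (1 − (1+0.0084167)^−180) = $670.05.
Refinanced payment = 45,177.86 × 0.0080000 / (1 − (1+0.0080000)^−180) = $474.49.
Monthly savings = $670.05 − $474.49 = $195.56.
Break-even = $1,000.00 / $195.56 = 5.11 → 6 months.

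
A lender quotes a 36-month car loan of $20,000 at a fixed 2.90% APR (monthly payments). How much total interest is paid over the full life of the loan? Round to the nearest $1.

$907

At 2.90% the monthly rate is 0.0024167, so the payment is 20,000 × 0.0024167 / (1 − 1.0024167^−36) = $580.74.
Total paid = 36 × $580.74 = $20,906.64; interest = $20,906.64 − $20,000 = $906.64.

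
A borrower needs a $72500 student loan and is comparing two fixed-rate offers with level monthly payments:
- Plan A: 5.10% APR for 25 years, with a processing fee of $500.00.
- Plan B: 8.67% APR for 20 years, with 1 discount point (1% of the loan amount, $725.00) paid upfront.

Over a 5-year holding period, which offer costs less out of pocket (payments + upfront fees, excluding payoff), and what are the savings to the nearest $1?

Plan A by $12,761

Plan A: monthly rate = 5.1%/12 = 0.0042500; payment = 72,500 × 0.0042500 / (1 − (1+0.0042500)^−300) = $428.06.
Plan B: at 8.67% the monthly rate is 0.0072250, so the payment is 72,500 × 0.0072250 / (1 − 1.0072250^−240) = $636.99.
Over 60 months: Plan A costs 60 × $428.06 + $500.00 = $26,183.60; Plan B costs 60 × $636.99 + $725.00 = $38,944.40.
Plan A is cheaper by $38,944.40 − $26,183.60 = $12,760.80.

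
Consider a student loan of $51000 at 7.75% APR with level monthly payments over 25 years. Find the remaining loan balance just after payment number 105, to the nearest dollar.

$42,648

With monthly rate i = 7.75%/12 = 0.0064583, the balance after k of n payments is P · [(1+i)^n − (1+i)^k] / [(1+i)^n − 1].
(1+0.0064583)^300 = 6.89826753 and (1+0.0064583)^105 = 1.96588909, so the balance is 51,000 × (6.89826753 − 1.96588909) / (6.89826753 − 1) = $42,648.34.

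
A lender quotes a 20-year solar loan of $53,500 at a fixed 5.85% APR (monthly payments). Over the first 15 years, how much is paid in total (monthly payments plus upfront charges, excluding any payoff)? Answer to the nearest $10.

At 5.85% the monthly rate is 0.0048750, so the payment is 53,500 × 0.0048750 / (1 − 1.0048750^−240) = $378.68.
Total outlay = 180 × $378.68 = $68,162.40.

$68,160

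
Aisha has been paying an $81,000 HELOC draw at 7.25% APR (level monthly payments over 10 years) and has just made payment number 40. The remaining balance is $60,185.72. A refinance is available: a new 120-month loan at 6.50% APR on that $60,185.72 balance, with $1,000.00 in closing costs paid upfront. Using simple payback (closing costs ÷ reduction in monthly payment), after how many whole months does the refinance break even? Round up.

4 months

Current payment = 81,000 × 7.25%/12 / (1 − (1+0.0060417)^−120) = $950.95.
Refinanced payment = 60,185.72 × 0.0054167 / (1 − (1+0.0054167)^−120) = $683.40.
Monthly savings = $950.95 − $683.40 = $267.55.
Break-even = $1,000.00 / $267.55 = 3.74 → 4 months.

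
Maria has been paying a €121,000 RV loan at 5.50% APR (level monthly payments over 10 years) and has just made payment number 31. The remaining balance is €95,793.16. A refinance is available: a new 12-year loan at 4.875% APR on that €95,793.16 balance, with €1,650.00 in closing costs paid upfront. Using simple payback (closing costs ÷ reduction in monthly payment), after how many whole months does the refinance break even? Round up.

Current payment = 121,000 × 5.5%/12 / (1 − (1+0.0045833)^−120) = €1,313.17.
Refinanced payment = 95,793.16 × 0.0040625 / (1 − (1+0.0040625)^−144) = €879.99.
Monthly savings = €1,313.17 − €879.99 = €433.18.
Break-even = €1,650.00 / €433.18 = 3.81 → 4 months.

4 months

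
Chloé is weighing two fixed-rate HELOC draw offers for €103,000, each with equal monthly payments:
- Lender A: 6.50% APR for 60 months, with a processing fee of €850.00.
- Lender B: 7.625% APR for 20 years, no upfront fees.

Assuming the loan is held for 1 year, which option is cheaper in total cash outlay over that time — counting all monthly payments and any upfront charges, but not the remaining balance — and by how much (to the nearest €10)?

Lender B by €14,980

Lender A: monthly rate = 6.5%/12 = 0.0054167; payment = 103,000 × 0.0054167 / (1 − (1+0.0054167)^−60) = €2,015.31.
Lender B: monthly rate = 7.625%/12 = 0.0063542; payment = 103,000 × 0.0063542 / (1 − (1+0.0063542)^−240) = €837.65.
Over 12 months: Lender A costs 12 × €2,015.31 + €850.00 = €25,033.72; Lender B costs 12 × €837.65 = €10,051.80.
Lender B is cheaper by €25,033.72 − €10,051.80 = €14,981.92.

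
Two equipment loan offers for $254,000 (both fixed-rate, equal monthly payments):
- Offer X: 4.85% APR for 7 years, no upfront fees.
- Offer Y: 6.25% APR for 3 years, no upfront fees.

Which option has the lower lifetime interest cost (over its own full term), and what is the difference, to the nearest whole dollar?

Offer Y by $20,844

Offer X: monthly rate = 4.85%/12 = 0.0040417; payment = 254,000 × 0.0040417 / (1 − (1+0.0040417)^−84) = $3,572.14.
Total interest on Offer X = 84 × $3,572.14 − $254,000 = $46,059.76.
Offer Y: at 6.25% the monthly rate is 0.0052083, so the payment is 254,000 × 0.0052083 / (1 − 1.0052083^−36) = $7,755.98.
Total interest on Offer Y = 36 × $7,755.98 − $254,000 = $25,215.28.
Offer Y is lower by $20,844.48.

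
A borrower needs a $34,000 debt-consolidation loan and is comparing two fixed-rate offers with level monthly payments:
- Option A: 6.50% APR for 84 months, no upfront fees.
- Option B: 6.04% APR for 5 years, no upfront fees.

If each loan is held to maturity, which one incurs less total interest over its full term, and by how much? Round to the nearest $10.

Option B by $2,930

Option A: monthly rate = 6.5%/12 = 0.0054167; payment = 34,000 × 0.0054167 / (1 − (1+0.0054167)^−84) = $504.88.
Total interest on Option A = 84 × $504.88 − $34,000 = $8,409.92.
Option B: monthly rate = 6.04%/12 = 0.0050333; payment = 34,000 × 0.0050333 / (1 − (1+0.0050333)^−60) = $657.95.
Total interest on Option B = 60 × $657.95 − $34,000 = $5,477.00.
Option B is lower by $2,932.92.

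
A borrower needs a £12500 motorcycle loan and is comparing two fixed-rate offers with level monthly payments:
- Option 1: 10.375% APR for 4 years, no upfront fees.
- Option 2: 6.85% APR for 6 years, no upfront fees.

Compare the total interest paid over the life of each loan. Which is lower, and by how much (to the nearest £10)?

Option 2 by £50

Option 1: at 10.375% the monthly rate is 0.0086458, so the payment is 12,500 × 0.0086458 / (1 − 1.0086458^−48) = £319.29.
Total interest on Option 1 = 48 × £319.29 − £12,500 = £2,825.92.
Option 2: at 6.85% the monthly rate is 0.0057083, so the payment is 12,500 × 0.0057083 / (1 − 1.0057083^−72) = £212.21.
Total interest on Option 2 = 72 × £212.21 − £12,500 = £2,779.12.
Option 2 is lower by £46.80.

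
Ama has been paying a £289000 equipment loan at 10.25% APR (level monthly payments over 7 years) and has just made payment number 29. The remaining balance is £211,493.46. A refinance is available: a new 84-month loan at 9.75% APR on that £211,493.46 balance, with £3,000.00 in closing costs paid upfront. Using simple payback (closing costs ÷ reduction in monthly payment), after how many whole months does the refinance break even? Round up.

Current payment = 289,000 × 10.25%/12 / (1 − (1+0.0085417)^−84) = £4,835.16.
Refinanced payment = 211,493.46 × 0.0081250 / (1 − (1+0.0081250)^−84) = £3,483.78.
Monthly savings = £4,835.16 − £3,483.78 = £1,351.38.
Break-even = £3,000.00 / £1,351.38 = 2.22 → 3 months.

3 months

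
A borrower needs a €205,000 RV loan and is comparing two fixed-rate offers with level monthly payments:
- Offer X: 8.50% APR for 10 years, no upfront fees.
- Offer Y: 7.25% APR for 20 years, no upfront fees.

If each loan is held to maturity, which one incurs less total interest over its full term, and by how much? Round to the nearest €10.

Offer X by €83,860

Offer X: monthly rate = 8.5%/12 = 0.0070833; payment = 205,000 × 0.0070833 / (1 − (1+0.0070833)^−120) = €2,541.71.
Total interest on Offer X = 120 × €2,541.71 − €205,000 = €100,005.20.
Offer Y: monthly rate = 7.25%/12 = 0.0060417; payment = 205,000 × 0.0060417 / (1 − (1+0.0060417)^−240) = €1,620.27.
Total interest on Offer Y = 240 × €1,620.27 − €205,000 = €183,864.80.
Offer X is lower by €83,859.60.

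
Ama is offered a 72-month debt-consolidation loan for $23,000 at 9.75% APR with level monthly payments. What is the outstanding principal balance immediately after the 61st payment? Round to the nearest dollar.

With monthly rate i = 9.75%/12 = 0.0081250, the balance after k of n payments is P · [(1+i)^n − (1+i)^k] / [(1+i)^n − 1].
(1+0.0081250)^72 = 1.79075306 and (1+0.0081250)^61 = 1.63823979, so the balance is 23,000 × (1.79075306 − 1.63823979) / (1.79075306 − 1) = $4,436.03.

$4,436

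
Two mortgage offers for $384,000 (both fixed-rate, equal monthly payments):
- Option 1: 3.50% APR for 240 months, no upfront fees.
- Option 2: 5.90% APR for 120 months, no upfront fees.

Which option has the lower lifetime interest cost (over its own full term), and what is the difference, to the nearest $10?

Option 1: at 3.50% the monthly rate is 0.0029167, so the payment is 384,000 × 0.0029167 / (1 − 1.0029167^−240) = $2,227.05.
Total interest on Option 1 = 240 × $2,227.05 − $384,000 = $150,492.00.
Option 2: at 5.90% the monthly rate is 0.0049167, so the payment is 384,000 × 0.0049167 / (1 − 1.0049167^−120) = $4,243.93.
Total interest on Option 2 = 120 × $4,243.93 − $384,000 = $125,271.60.
Option 2 is lower by $25,220.40.

Option 2 by $25,220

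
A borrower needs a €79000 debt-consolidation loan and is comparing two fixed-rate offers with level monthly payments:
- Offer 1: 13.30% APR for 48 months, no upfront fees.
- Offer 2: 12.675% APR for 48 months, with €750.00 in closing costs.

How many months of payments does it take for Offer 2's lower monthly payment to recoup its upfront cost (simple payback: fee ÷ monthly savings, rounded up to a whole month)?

31 months

Offer 1: at 13.30% the monthly rate is 0.0110833, so the payment is 79,000 × 0.0110833 / (1 − 1.0110833^−48) = €2,131.15.
Offer 2: at 12.675% the monthly rate is 0.0105625, so the payment is 79,000 × 0.0105625 / (1 − 1.0105625^−48) = €2,106.65.
Monthly savings = €2,131.15 − €2,106.65 = €24.50.
Break-even = €750.00 / €24.50 = 30.61 → 31 months.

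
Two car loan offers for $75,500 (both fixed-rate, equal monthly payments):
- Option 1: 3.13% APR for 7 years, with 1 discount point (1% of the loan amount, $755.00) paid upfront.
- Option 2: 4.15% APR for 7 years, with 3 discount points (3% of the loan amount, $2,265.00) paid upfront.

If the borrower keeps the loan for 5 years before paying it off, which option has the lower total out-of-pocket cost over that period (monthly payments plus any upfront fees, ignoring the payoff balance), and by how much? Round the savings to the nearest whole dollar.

Option 1 by $3,621

Option 1: monthly rate = 3.13%/12 = 0.0026083; payment = 75,500 × 0.0026083 / (1 − (1+0.0026083)^−84) = $1,002.03.
Option 2: monthly rate = 4.15%/12 = 0.0034583; payment = 75,500 × 0.0034583 / (1 − (1+0.0034583)^−84) = $1,037.22.
Over 60 months: Option 1 costs 60 × $1,002.03 + $755.00 = $60,876.80; Option 2 costs 60 × $1,037.22 + $2,265.00 = $64,498.20.
Option 1 is cheaper by $64,498.20 − $60,876.80 = $3,621.40.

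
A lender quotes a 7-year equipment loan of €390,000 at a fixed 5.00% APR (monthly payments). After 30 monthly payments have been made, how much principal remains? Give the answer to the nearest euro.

€266,056

With monthly rate i = 5%/12 = 0.0041667, the balance after k of n payments is P · [(1+i)^n − (1+i)^k] / [(1+i)^n − 1].
(1+0.0041667)^84 = 1.41803605 and (1+0.0041667)^30 = 1.13285422, so the balance is 390,000 × (1.41803605 − 1.13285422) / (1.41803605 − 1) = €266,055.80.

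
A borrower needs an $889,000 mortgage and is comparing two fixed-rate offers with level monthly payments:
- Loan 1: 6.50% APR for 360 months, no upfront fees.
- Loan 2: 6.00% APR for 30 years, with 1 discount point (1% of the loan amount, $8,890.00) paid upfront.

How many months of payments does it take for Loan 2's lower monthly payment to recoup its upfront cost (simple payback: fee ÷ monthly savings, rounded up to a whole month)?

31 months

Loan 1: at 6.50% the monthly rate is 0.0054167, so the payment is 889,000 × 0.0054167 / (1 − 1.0054167^−360) = $5,619.08.
Loan 2: monthly rate = 6%/12 = 0.0050000; payment = 889,000 × 0.0050000 / (1 − (1+0.0050000)^−360) = $5,330.00.
Monthly savings = $5,619.08 − $5,330.00 = $289.08.
Break-even = $8,890.00 / $289.08 = 30.75 → 31 months.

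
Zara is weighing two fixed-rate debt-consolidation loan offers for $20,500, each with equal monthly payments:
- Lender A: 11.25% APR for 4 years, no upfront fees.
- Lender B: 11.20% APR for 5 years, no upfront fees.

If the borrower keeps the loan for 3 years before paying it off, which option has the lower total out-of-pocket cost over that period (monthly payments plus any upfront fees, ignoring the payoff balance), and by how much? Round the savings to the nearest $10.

Lender B by $3,040

Lender A: monthly rate = 11.25%/12 = 0.0093750; payment = 20,500 × 0.0093750 / (1 − (1+0.0093750)^−48) = $532.33.
Lender B: monthly rate = 11.2%/12 = 0.0093333; payment = 20,500 × 0.0093333 / (1 − (1+0.0093333)^−60) = $447.77.
Over 36 months: Lender A costs 36 × $532.33 = $19,163.88; Lender B costs 36 × $447.77 = $16,119.72.
Lender B is cheaper by $19,163.88 − $16,119.72 = $3,044.16.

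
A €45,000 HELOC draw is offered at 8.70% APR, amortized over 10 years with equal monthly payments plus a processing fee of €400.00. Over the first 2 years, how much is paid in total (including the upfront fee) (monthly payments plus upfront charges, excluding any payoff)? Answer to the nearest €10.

€13,910

At 8.70% the monthly rate is 0.0072500, so the payment is 45,000 × 0.0072500 / (1 − 1.0072500^−120) = €562.76.
Total outlay = 24 × €562.76 + €400.00 = €13,906.24.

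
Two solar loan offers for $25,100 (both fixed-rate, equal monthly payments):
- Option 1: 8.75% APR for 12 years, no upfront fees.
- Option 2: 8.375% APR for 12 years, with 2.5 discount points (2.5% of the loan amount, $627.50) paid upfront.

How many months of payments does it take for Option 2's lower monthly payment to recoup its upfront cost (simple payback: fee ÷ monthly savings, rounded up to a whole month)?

120 months

Option 1: monthly rate = 8.75%/12 = 0.0072917; payment = 25,100 × 0.0072917 / (1 − (1+0.0072917)^−144) = $282.12.
Option 2: at 8.375% the monthly rate is 0.0069792, so the payment is 25,100 × 0.0069792 / (1 − 1.0069792^−144) = $276.88.
Monthly savings = $282.12 − $276.88 = $5.24.
Break-even = $627.50 / $5.24 = 119.75 → 120 months.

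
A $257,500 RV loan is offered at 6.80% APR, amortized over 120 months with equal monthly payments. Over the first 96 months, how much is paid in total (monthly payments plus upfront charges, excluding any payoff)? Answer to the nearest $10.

At 6.80% the monthly rate is 0.0056667, so the payment is 257,500 × 0.0056667 / (1 − 1.0056667^−120) = $2,963.32.
Total outlay = 96 × $2,963.32 = $284,478.72.

$284,480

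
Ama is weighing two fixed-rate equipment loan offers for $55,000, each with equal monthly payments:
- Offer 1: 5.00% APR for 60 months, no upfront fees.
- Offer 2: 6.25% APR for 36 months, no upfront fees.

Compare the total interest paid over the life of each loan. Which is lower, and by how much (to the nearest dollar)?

Offer 2 by $1,815

Offer 1: monthly rate = 5%/12 = 0.0041667; payment = 55,000 × 0.0041667 / (1 − (1+0.0041667)^−60) = $1,037.92.
Total interest on Offer 1 = 60 × $1,037.92 − $55,000 = $7,275.20.
Offer 2: at 6.25% the monthly rate is 0.0052083, so the payment is 55,000 × 0.0052083 / (1 − 1.0052083^−36) = $1,679.44.
Total interest on Offer 2 = 36 × $1,679.44 − $55,000 = $5,459.84.
Offer 2 is lower by $1,815.36.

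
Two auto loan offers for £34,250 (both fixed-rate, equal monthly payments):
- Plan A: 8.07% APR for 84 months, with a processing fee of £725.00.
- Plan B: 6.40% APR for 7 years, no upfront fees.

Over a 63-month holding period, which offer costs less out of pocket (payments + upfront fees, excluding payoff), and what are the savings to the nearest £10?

Plan A: at 8.07% the monthly rate is 0.0067250, so the payment is 34,250 × 0.0067250 / (1 − 1.0067250^−84) = £535.02.
Plan B: at 6.40% the monthly rate is 0.0053333, so the payment is 34,250 × 0.0053333 / (1 − 1.0053333^−84) = £506.94.
Over 63 months: Plan A costs 63 × £535.02 + £725.00 = £34,431.26; Plan B costs 63 × £506.94 = £31,937.22.
Plan B is cheaper by £34,431.26 − £31,937.22 = £2,494.04.

Plan B by £2,490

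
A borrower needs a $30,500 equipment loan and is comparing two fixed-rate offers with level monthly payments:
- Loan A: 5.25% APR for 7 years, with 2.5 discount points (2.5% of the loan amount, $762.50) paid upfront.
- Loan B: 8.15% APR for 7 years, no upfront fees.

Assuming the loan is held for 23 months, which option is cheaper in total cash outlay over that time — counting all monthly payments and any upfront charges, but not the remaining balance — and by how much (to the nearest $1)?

Loan A: monthly rate = 5.25%/12 = 0.0043750; payment = 30,500 × 0.0043750 / (1 − (1+0.0043750)^−84) = $434.68.
Loan B: at 8.15% the monthly rate is 0.0067917, so the payment is 30,500 × 0.0067917 / (1 − 1.0067917^−84) = $477.66.
Over 23 months: Loan A costs 23 × $434.68 + $762.50 = $10,760.14; Loan B costs 23 × $477.66 = $10,986.18.
Loan A is cheaper by $10,986.18 − $10,760.14 = $226.04.

Loan A by $226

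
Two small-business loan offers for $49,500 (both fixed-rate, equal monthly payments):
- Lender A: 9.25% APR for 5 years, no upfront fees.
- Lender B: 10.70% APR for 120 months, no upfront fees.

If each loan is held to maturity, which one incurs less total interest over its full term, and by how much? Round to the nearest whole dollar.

Lender A by $18,805

Lender A: at 9.25% the monthly rate is 0.0077083, so the payment is 49,500 × 0.0077083 / (1 − 1.0077083^−60) = $1,033.55.
Total interest on Lender A = 60 × $1,033.55 − $49,500 = $12,513.00.
Lender B: at 10.70% the monthly rate is 0.0089167, so the payment is 49,500 × 0.0089167 / (1 − 1.0089167^−120) = $673.48.
Total interest on Lender B = 120 × $673.48 − $49,500 = $31,317.60.
Lender A is lower by $18,804.60.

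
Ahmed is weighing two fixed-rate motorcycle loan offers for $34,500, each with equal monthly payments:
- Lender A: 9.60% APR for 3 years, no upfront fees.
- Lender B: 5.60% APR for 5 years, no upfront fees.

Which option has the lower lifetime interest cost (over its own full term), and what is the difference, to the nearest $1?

Lender B by $208

Lender A: at 9.60% the monthly rate is 0.0080000, so the payment is 34,500 × 0.0080000 / (1 − 1.0080000^−36) = $1,106.75.
Total interest on Lender A = 36 × $1,106.75 − $34,500 = $5,343.00.
Lender B: monthly rate = 5.6%/12 = 0.0046667; payment = 34,500 × 0.0046667 / (1 − (1+0.0046667)^−60) = $660.58.
Total interest on Lender B = 60 × $660.58 − $34,500 = $5,134.80.
Lender B is lower by $208.20.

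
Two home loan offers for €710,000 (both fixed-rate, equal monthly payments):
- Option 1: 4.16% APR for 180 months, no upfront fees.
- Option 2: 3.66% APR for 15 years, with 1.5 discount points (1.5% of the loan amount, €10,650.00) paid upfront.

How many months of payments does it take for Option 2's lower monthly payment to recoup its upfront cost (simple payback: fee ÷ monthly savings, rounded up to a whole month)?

61 months

Option 1: monthly rate = 4.16%/12 = 0.0034667; payment = 710,000 × 0.0034667 / (1 − (1+0.0034667)^−180) = €5,308.89.
Option 2: at 3.66% the monthly rate is 0.0030500, so the payment is 710,000 × 0.0030500 / (1 − 1.0030500^−180) = €5,131.64.
Monthly savings = €5,308.89 − €5,131.64 = €177.25.
Break-even = €10,650.00 / €177.25 = 60.08 → 61 months.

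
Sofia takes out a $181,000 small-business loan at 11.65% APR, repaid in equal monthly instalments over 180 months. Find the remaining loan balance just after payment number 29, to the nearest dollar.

$168,526

With monthly rate i = 11.65%/12 = 0.0097083, the balance after k of n payments is P · [(1+i)^n − (1+i)^k] / [(1+i)^n − 1].
(1+0.0097083)^180 = 5.69205788 and (1+0.0097083)^29 = 1.32337302, so the balance is 181,000 × (5.69205788 − 1.32337302) / (5.69205788 − 1) = $168,525.62.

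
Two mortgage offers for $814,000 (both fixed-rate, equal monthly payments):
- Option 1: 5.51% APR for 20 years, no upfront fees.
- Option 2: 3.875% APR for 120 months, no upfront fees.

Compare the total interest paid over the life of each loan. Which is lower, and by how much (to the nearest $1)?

Option 2 by $361,790

Option 1: at 5.51% the monthly rate is 0.0045917, so the payment is 814,000 × 0.0045917 / (1 − 1.0045917^−240) = $5,604.00.
Total interest on Option 1 = 240 × $5,604.00 − $814,000 = $530,960.00.
Option 2: monthly rate = 3.875%/12 = 0.0032292; payment = 814,000 × 0.0032292 / (1 − (1+0.0032292)^−120) = $8,193.08.
Total interest on Option 2 = 120 × $8,193.08 − $814,000 = $169,169.60.
Option 2 is lower by $361,790.40.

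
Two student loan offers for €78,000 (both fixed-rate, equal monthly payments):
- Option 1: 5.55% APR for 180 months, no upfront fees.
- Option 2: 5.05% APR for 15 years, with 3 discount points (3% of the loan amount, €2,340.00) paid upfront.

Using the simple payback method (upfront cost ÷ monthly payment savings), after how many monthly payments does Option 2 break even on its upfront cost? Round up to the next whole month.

Option 1: at 5.55% the monthly rate is 0.0046250, so the payment is 78,000 × 0.0046250 / (1 − 1.0046250^−180) = €639.40.
Option 2: at 5.05% the monthly rate is 0.0042083, so the payment is 78,000 × 0.0042083 / (1 − 1.0042083^−180) = €618.85.
Monthly savings = €639.40 − €618.85 = €20.55.
Break-even = €2,340.00 / €20.55 = 113.87 → 114 months.

114 months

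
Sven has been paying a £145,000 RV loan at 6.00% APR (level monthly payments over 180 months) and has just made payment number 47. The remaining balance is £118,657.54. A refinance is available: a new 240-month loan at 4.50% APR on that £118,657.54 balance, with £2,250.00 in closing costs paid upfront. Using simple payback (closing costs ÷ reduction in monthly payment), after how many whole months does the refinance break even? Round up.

Current payment = 145,000 × 6%/12 / (1 − (1+0.0050000)^−180) = £1,223.59.
Refinanced payment = 118,657.54 × 0.0037500 / (1 − (1+0.0037500)^−240) = £750.69.
Monthly savings = £1,223.59 − £750.69 = £472.90.
Break-even = £2,250.00 / £472.90 = 4.76 → 5 months.

5 months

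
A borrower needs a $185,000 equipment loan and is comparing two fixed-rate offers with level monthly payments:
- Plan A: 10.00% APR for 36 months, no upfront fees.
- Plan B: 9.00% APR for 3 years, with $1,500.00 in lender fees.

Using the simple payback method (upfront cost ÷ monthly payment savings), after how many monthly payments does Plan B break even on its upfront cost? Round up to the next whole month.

18 months

Plan A: at 10.00% the monthly rate is 0.0083333, so the payment is 185,000 × 0.0083333 / (1 − 1.0083333^−36) = $5,969.43.
Plan B: monthly rate = 9%/12 = 0.0075000; payment = 185,000 × 0.0075000 / (1 − (1+0.0075000)^−36) = $5,882.95.
Monthly savings = $5,969.43 − $5,882.95 = $86.48.
Break-even = $1,500.00 / $86.48 = 17.35 → 18 months.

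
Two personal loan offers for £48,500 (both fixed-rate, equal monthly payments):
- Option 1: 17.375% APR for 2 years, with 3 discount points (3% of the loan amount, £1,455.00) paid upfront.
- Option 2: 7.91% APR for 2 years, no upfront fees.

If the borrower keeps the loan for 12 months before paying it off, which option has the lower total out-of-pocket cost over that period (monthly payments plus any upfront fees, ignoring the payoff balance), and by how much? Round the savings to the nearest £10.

Option 2 by £4,040

Option 1: monthly rate = 17.375%/12 = 0.0144792; payment = 48,500 × 0.0144792 / (1 − (1+0.0144792)^−24) = £2,406.70.
Option 2: at 7.91% the monthly rate is 0.0065917, so the payment is 48,500 × 0.0065917 / (1 − 1.0065917^−24) = £2,191.53.
Over 12 months: Option 1 costs 12 × £2,406.70 + £1,455.00 = £30,335.40; Option 2 costs 12 × £2,191.53 = £26,298.36.
Option 2 is cheaper by £30,335.40 − £26,298.36 = £4,037.04.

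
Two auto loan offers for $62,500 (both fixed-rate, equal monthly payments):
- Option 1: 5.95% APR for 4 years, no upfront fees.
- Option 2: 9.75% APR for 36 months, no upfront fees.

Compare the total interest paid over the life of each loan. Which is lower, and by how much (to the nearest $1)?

Option 1 by $1,951

Option 1: monthly rate = 5.95%/12 = 0.0049583; payment = 62,500 × 0.0049583 / (1 − (1+0.0049583)^−48) = $1,466.38.
Total interest on Option 1 = 48 × $1,466.38 − $62,500 = $7,886.24.
Option 2: monthly rate = 9.75%/12 = 0.0081250; payment = 62,500 × 0.0081250 / (1 − (1+0.0081250)^−36) = $2,009.37.
Total interest on Option 2 = 36 × $2,009.37 − $62,500 = $9,837.32.
Option 1 is lower by $1,951.08.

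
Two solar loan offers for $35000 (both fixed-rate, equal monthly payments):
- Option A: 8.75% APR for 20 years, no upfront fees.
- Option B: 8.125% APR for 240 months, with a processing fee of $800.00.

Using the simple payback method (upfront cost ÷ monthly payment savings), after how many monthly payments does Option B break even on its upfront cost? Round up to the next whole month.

Option A: monthly rate = 8.75%/12 = 0.0072917; payment = 35,000 × 0.0072917 / (1 − (1+0.0072917)^−240) = $309.30.
Option B: at 8.125% the monthly rate is 0.0067708, so the payment is 35,000 × 0.0067708 / (1 − 1.0067708^−240) = $295.48.
Monthly savings = $309.30 − $295.48 = $13.82.
Break-even = $800.00 / $13.82 = 57.89 → 58 months.

58 months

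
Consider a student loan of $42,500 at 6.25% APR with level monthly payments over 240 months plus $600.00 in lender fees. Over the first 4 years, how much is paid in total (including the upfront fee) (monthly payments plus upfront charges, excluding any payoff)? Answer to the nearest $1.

$15,511

Monthly rate = 6.25%/12 = 0.0052083; payment = 42,500 × 0.0052083 / (1 − (1+0.0052083)^−240) = $310.64.
Total outlay = 48 × $310.64 + $600.00 = $15,510.72.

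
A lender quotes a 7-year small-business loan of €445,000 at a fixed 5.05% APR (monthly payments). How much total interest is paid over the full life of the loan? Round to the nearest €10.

At 5.05% the monthly rate is 0.0042083, so the payment is 445,000 × 0.0042083 / (1 − 1.0042083^−84) = €6,300.05.
Total paid = 84 × €6,300.05 = €529,204.20; interest = €529,204.20 − €445,000 = €84,204.20.

€84,200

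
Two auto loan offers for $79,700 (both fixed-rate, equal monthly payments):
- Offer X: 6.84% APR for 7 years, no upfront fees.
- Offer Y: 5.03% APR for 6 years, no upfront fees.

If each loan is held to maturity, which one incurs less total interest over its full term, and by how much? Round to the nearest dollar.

Offer Y by $8,023

Offer X: at 6.84% the monthly rate is 0.0057000, so the payment is 79,700 × 0.0057000 / (1 − 1.0057000^−84) = $1,196.66.
Total interest on Offer X = 84 × $1,196.66 − $79,700 = $20,819.44.
Offer Y: at 5.03% the monthly rate is 0.0041917, so the payment is 79,700 × 0.0041917 / (1 − 1.0041917^−72) = $1,284.67.
Total interest on Offer Y = 72 × $1,284.67 − $79,700 = $12,796.24.
Offer Y is lower by $8,023.20.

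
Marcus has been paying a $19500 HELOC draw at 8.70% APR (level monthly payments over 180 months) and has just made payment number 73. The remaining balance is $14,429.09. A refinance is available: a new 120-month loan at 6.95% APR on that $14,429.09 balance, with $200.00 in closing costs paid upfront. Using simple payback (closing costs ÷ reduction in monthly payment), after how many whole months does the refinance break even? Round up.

Current payment = 19,500 × 8.7%/12 / (1 − (1+0.0072500)^−180) = $194.32.
Refinanced payment = 14,429.09 × 0.0057917 / (1 − (1+0.0057917)^−120) = $167.16.
Monthly savings = $194.32 − $167.16 = $27.16.
Break-even = $200.00 / $27.16 = 7.36 → 8 months.

8 months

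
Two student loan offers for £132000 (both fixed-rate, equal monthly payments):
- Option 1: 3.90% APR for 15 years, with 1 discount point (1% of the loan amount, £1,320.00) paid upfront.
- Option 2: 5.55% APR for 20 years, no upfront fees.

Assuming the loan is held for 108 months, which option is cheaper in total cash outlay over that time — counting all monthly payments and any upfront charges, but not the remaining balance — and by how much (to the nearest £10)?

Option 2 by £7,590

Option 1: at 3.90% the monthly rate is 0.0032500, so the payment is 132,000 × 0.0032500 / (1 − 1.0032500^−180) = £969.79.
Option 2: at 5.55% the monthly rate is 0.0046250, so the payment is 132,000 × 0.0046250 / (1 − 1.0046250^−240) = £911.74.
Over 108 months: Option 1 costs 108 × £969.79 + £1,320.00 = £106,057.32; Option 2 costs 108 × £911.74 = £98,467.92.
Option 2 is cheaper by £106,057.32 − £98,467.92 = £7,589.40.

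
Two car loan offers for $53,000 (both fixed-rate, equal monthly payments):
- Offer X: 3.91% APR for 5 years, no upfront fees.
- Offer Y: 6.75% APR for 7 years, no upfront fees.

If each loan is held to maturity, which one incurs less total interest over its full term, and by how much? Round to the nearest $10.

Offer X by $8,210

Offer X: at 3.91% the monthly rate is 0.0032583, so the payment is 53,000 × 0.0032583 / (1 − 1.0032583^−60) = $973.92.
Total interest on Offer X = 60 × $973.92 − $53,000 = $5,435.20.
Offer Y: at 6.75% the monthly rate is 0.0056250, so the payment is 53,000 × 0.0056250 / (1 − 1.0056250^−84) = $793.45.
Total interest on Offer Y = 84 × $793.45 − $53,000 = $13,649.80.
Offer X is lower by $8,214.60.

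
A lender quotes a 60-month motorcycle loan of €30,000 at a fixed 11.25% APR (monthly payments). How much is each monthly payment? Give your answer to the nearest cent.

Monthly rate = 11.25%/12 = 0.0093750; payment = 30,000 × 0.0093750 / (1 − (1+0.0093750)^−60) = €656.02.

€656.02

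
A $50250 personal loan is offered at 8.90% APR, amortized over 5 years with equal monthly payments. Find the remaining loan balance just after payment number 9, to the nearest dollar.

$44,057

With monthly rate i = 8.9%/12 = 0.0074167, the balance after k of n payments is P · [(1+i)^n − (1+i)^k] / [(1+i)^n − 1].
(1+0.0074167)^60 = 1.55792983 and (1+0.0074167)^9 = 1.06876490, so the balance is 50,250 × (1.55792983 − 1.06876490) / (1.55792983 − 1) = $44,056.68.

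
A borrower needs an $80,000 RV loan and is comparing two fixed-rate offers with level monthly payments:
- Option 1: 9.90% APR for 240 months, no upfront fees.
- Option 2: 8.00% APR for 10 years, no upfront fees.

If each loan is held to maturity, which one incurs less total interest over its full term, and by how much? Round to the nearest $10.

Option 1: at 9.90% the monthly rate is 0.0082500, so the payment is 80,000 × 0.0082500 / (1 − 1.0082500^−240) = $766.72.
Total interest on Option 1 = 240 × $766.72 − $80,000 = $104,012.80.
Option 2: at 8.00% the monthly rate is 0.0066667, so the payment is 80,000 × 0.0066667 / (1 − 1.0066667^−120) = $970.62.
Total interest on Option 2 = 120 × $970.62 − $80,000 = $36,474.40.
Option 2 is lower by $67,538.40.

Option 2 by $67,540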